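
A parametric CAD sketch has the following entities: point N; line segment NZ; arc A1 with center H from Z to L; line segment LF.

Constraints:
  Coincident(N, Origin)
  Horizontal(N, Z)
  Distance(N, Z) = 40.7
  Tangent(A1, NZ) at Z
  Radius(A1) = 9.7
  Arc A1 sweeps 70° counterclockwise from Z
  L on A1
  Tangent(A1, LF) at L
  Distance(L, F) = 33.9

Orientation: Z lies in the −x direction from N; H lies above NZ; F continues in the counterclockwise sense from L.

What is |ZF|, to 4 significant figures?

43.49

On A1, Z sits at bearing -90° from H; a 70° counterclockwise sweep puts L at bearing -20°, so L = H + 9.7·(cos -20°, sin -20°) = (-31.58, 6.382). Since A1 is tangent to LF there, HL ⟂ LF, so LF runs along (−sin -20°, cos -20°); with |LF| = 33.9, F = (-19.99, 38.24). Then |ZF| = |F − Z| = 43.49.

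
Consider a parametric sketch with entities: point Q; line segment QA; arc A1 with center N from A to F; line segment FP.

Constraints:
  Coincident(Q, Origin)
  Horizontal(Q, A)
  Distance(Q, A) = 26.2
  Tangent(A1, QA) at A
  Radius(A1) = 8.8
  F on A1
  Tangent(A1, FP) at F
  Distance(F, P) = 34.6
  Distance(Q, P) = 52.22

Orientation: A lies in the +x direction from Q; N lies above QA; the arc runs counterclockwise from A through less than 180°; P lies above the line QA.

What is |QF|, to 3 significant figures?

36.4

Q is at the origin; Q and A share the same y with |QA| = 26.2 and A on the +x side, so A = (26.2, 0.00). Since A1 is tangent to QA there, NA ⟂ QA, so N = A + (0, 8.8) = (26.2, 8.80). Since NF ⟂ FP (tangency), |NP| = √(8.8² + 34.6²) = 35.7 regardless of where F sits on A1. So P lies on both circle(Q, 52.22) and circle(N, 35.7); the above-QA intersection is P = (27.4, 44.5). F is the foot of the tangent from P: F = (34.8, 10.7).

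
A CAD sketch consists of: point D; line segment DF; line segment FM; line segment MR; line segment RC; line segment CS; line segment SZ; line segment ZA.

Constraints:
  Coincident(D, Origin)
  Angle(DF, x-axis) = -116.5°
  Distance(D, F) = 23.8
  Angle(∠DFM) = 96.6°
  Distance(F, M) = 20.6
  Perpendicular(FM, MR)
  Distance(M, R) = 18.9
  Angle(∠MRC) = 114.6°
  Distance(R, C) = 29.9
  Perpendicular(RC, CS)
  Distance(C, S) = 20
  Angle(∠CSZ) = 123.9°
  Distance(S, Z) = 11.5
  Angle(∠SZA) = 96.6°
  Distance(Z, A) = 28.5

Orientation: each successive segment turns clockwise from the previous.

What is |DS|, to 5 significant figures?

16.065

∠MRC = 114.6° gives RC at 4.7000° from the x-axis; with |RC| = 29.9, C = (6.2432, 5.9338). RC is perpendicular to CS, so CS runs at -85.300°; with |CS| = 20.0, S = (7.8820, -13.999). Then |DS| = |S − D| = 16.065.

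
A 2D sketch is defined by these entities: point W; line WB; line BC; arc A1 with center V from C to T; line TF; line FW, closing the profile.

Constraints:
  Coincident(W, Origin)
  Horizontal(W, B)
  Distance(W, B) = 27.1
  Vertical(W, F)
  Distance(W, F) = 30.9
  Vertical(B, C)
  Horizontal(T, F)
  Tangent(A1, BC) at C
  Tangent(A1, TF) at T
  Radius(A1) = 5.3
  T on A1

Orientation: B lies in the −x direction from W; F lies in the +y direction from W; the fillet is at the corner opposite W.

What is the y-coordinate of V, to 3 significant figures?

25.6

WF is vertical with |WF| = 30.9 and F on the +y side, so F = (0.00, 30.9). The virtual corner opposite W is at (-27.1, 30.9). The tangent condition forces VC to be normal to BC and tangency of A1 to TF means the radius VT is perpendicular to TF, with radius 5.3, so the center V sits 5.3 in from both sides at V = (-21.8, 25.6). So V.y = 25.6.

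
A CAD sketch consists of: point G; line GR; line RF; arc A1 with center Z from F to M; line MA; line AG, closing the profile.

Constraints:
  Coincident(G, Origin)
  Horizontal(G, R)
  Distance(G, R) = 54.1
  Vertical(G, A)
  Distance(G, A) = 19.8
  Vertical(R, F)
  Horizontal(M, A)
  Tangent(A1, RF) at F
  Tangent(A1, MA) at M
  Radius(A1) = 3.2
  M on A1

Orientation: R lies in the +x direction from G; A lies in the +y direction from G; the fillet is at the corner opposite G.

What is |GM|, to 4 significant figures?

54.62

G is at the origin; GR is horizontal with |GR| = 54.1 and R on the +x side, so R = (54.10, 0.000). G and A share the same x with |GA| = 19.8 and A on the +y side, so A = (0.000, 19.80). The virtual corner opposite G is at (54.10, 19.80). Tangency of A1 to RF means the radius ZF is perpendicular to RF and tangency of A1 to MA means the radius ZM is perpendicular to MA, with radius 3.2, so the center Z sits 3.2 in from both sides at Z = (50.90, 16.60). That places the tangent points at F = (54.10, 16.60) on RF and M = (50.90, 19.80) on MA. Then |GM| = |M − G| = 54.62.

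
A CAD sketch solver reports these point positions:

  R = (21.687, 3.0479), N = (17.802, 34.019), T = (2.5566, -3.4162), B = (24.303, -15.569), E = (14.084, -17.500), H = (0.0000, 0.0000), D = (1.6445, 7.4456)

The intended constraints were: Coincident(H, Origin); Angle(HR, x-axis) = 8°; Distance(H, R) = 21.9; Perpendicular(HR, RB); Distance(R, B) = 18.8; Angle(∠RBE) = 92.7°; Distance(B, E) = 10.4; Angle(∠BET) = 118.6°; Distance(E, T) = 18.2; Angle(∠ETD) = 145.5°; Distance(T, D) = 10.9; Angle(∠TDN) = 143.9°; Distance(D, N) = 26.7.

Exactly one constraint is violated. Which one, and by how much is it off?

Distance(D, N) = 26.7 — off by 4.40.

H = (0.00, 0.00) ✓; HR at 8.000° ✓; |HR| = 21.90 ✓; ∠(HR, RB) = 90.00° ✓; |RB| = 18.80 ✓; ∠RBE = 92.70° ✓; |BE| = 10.40 ✓; ∠BET = 118.6° ✓; |ET| = 18.20 ✓; ∠ETD = 145.5° ✓; |TD| = 10.90 ✓; ∠TDN = 143.9° ✓; |DN| = 31.10 ✗.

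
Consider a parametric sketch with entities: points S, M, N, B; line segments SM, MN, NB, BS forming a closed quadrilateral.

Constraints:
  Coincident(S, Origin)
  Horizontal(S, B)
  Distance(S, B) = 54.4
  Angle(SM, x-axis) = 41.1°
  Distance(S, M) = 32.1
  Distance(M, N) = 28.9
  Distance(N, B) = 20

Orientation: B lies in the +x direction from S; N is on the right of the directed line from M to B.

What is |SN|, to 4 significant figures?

35.65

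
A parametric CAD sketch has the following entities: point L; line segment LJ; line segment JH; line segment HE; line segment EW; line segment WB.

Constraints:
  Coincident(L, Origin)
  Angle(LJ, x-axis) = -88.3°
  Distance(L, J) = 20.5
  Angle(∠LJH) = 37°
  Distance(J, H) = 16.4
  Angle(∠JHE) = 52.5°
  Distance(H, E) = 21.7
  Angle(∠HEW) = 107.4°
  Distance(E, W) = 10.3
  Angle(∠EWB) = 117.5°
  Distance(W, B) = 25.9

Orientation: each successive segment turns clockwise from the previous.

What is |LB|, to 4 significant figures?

35.76

∠HEW = 107.4° gives EW at -71.40° from the x-axis; with |EW| = 10.3, W = (15.33, -17.00). ∠EWB = 117.5° gives WB at -133.9° from the x-axis; with |WB| = 25.9, B = (-2.624, -35.66). Then |LB| = |B − L| = 35.76.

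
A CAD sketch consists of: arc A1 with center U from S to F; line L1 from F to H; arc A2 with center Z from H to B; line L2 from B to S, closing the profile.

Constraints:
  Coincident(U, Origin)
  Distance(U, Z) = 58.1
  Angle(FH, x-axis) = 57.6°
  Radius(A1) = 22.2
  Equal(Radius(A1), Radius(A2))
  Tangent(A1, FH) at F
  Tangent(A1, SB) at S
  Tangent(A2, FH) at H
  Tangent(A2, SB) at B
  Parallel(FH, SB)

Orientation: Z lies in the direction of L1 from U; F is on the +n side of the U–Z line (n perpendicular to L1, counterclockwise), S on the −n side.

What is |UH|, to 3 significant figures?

62.2

The slot axis is L1's direction at 57.6°, so u = (cos 57.6°, sin 57.6°) = (0.536, 0.844) and n = (−sin 57.6°, cos 57.6°) = (-0.844, 0.536). U is at the origin and Z lies 58.1 along u from U, so Z = 58.1·u = (31.1, 49.1). Tangency of A1 to both parallel lines with radius 22.2 puts F and S at U ± 22.2·n: F = (-18.7, 11.9), S = (18.7, -11.9). Equal radii place H and B the same way about Z: H = Z + 22.2·n = (12.4, 61.0), B = Z − 22.2·n = (49.9, 37.2). Then |UH| = |H − U| = 62.2.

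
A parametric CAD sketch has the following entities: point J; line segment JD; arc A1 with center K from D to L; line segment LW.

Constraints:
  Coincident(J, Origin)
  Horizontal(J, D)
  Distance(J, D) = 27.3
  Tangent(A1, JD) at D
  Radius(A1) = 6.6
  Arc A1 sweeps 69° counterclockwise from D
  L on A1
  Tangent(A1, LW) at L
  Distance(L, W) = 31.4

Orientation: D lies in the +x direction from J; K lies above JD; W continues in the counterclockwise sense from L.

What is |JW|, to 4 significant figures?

55.90

On A1, D sits at bearing -90° from K; a 69° counterclockwise sweep puts L at bearing -21°, so L = K + 6.6·(cos -21°, sin -21°) = (33.46, 4.235). A1 meets LW tangentially, so KL is at right angles to LW, so LW runs along (−sin -21°, cos -21°); with |LW| = 31.4, W = (44.71, 33.55). Then |JW| = |W − J| = 55.90.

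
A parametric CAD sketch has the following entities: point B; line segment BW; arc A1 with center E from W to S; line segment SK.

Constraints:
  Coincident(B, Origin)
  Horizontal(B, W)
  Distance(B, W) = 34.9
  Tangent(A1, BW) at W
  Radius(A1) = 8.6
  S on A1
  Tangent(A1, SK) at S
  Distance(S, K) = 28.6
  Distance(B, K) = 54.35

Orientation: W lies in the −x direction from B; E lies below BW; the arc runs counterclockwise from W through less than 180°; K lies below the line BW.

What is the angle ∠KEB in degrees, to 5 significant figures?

111.02°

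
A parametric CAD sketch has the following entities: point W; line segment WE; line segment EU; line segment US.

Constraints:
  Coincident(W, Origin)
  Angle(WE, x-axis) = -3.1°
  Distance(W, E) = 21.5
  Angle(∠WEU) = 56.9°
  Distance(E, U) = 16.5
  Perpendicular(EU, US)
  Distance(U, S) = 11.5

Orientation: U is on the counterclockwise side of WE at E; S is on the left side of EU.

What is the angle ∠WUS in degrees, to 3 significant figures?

14.8°

W is at the origin; WE runs at -3.1° with length 21.5, so E = 21.5·(cos -3.1°, sin -3.1°) = (21.5, -1.16). ∠WEU = 56.9°, so EU runs at -3.1° + (180° − 56.9°) = 120° from the x-axis; with |EU| = 16.5, U = E + 16.5·(cos 120°, sin 120°) = (13.2, 13.1). EU is perpendicular to US; with |US| = 11.5 on the left of EU, S = U + 11.5·(-0.866, -0.500) = (3.26, 7.38). Then cos ∠WUS = UW·US / (|UW||US|), giving 14.8°.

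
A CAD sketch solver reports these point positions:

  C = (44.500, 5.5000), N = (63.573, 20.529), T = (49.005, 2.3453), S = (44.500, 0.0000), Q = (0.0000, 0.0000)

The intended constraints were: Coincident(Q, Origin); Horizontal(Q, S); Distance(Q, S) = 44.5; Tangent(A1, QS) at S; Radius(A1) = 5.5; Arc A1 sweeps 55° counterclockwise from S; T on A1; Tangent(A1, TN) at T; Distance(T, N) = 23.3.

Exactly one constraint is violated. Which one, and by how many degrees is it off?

Tangent(A1, TN) at T — off by 3.70°.

Q = (0.00, 0.00) ✓; Q.y = 0.00, S.y = 0.00 ✓; |QS| = 44.50 ✓; ∠(CS, SQ) = 90.00° ✓; |CS| = 5.500 ✓; bearing(C→T) − bearing(C→S) = 55.00° ✓; |CT| = 5.500 ✓; ∠(CT, TN) = 93.70° ✗; |TN| = 23.30 ✓.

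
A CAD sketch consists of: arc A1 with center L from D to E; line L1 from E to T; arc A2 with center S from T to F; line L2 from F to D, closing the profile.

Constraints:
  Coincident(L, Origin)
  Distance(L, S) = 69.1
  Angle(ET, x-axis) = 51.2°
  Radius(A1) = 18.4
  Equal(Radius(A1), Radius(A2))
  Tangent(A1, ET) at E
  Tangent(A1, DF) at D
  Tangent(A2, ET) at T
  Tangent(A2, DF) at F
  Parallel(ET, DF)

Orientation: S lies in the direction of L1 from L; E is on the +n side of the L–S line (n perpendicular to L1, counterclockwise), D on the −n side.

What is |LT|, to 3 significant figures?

71.5

Tangency of A1 to both parallel lines with radius 18.4 puts E and D at L ± 18.4·n: E = (-14.3, 11.5), D = (14.3, -11.5). Equal radii place T and F the same way about S: T = S + 18.4·n = (29.0, 65.4), F = S − 18.4·n = (57.6, 42.3). Then |LT| = |T − L| = 71.5.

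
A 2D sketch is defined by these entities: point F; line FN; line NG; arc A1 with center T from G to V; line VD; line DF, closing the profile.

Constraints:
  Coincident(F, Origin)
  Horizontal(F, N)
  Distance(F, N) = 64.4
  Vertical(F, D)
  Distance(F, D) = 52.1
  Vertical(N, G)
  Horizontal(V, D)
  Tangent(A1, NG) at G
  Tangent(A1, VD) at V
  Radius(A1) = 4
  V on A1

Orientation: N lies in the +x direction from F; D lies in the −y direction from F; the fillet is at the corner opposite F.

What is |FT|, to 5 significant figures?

77.212

FD is vertical with |FD| = 52.1 and D on the −y side, so D = (0.0000, -52.100). The virtual corner opposite F is at (64.400, -52.100). The tangent condition forces TG to be normal to NG and since A1 is tangent to VD there, TV ⟂ VD, with radius 4.0, so the center T sits 4.0 in from both sides at T = (60.400, -48.100). Then |FT| = |T − F| = 77.212.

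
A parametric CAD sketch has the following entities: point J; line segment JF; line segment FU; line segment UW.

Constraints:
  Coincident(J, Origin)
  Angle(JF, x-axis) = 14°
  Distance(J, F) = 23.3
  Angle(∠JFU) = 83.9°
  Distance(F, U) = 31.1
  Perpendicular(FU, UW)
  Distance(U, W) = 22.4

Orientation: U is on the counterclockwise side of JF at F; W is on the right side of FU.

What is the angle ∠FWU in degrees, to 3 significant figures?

54.2°

J is at the origin; JF runs at 14.0° with length 23.3, so F = 23.3·(cos 14.0°, sin 14.0°) = (22.6, 5.64). ∠JFU = 83.9°, so FU runs at 14.0° + (180° − 83.9°) = 110° from the x-axis; with |FU| = 31.1, U = F + 31.1·(cos 110°, sin 110°) = (11.9, 34.8). FU ⟂ UW; with |UW| = 22.4 on the right of FU, W = U + 22.4·(0.939, 0.344) = (33.0, 42.5). Then cos ∠FWU = WF·WU / (|WF||WU|), giving 54.2°.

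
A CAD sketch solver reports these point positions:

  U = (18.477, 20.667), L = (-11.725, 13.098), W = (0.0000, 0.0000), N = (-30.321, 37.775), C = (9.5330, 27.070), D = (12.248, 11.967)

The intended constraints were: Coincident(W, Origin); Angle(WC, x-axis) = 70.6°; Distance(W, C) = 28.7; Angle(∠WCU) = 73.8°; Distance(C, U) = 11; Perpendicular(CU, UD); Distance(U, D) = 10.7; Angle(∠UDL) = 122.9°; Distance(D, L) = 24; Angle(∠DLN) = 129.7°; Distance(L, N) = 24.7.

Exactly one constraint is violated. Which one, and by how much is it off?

Distance(L, N) = 24.7 — off by 6.20.

W = (0.00, 0.00) ✓; WC at 70.60° ✓; |WC| = 28.70 ✓; ∠WCU = 73.80° ✓; |CU| = 11.00 ✓; ∠(CU, UD) = 90.00° ✓; |UD| = 10.70 ✓; ∠UDL = 122.9° ✓; |DL| = 24.00 ✓; ∠DLN = 129.7° ✓; |LN| = 30.90 ✗.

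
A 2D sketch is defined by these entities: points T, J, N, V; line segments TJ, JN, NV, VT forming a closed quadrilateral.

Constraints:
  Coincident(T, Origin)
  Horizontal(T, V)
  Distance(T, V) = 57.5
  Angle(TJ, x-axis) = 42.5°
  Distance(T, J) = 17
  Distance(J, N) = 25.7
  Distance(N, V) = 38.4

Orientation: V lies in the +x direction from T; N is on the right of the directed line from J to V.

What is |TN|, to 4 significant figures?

24.76

Checks: |JN| = 25.70 ✓; |NV| = 38.40 ✓.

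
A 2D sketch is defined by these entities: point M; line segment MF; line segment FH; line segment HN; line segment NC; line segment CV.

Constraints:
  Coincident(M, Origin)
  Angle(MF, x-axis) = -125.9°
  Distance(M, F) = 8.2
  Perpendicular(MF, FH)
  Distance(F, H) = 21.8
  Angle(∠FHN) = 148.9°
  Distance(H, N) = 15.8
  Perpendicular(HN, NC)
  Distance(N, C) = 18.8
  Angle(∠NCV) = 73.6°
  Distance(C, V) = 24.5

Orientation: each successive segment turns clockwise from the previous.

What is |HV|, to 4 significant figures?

14.16

M is at the origin; MF runs at -125.9° with length 8.2, so F = (-4.808, -6.642). MF is perpendicular to FH, so FH runs at 144.1°; with |FH| = 21.8, H = (-22.47, 6.141). ∠FHN = 148.9° gives HN at 113.0° from the x-axis; with |HN| = 15.8, N = (-28.64, 20.68). HN ⟂ NC, so NC runs at 23.00°; with |NC| = 18.8, C = (-11.34, 28.03). ∠NCV = 73.6° gives CV at -83.40° from the x-axis; with |CV| = 24.5, V = (-8.519, 3.693). Then |HV| = |V − H| = 14.16.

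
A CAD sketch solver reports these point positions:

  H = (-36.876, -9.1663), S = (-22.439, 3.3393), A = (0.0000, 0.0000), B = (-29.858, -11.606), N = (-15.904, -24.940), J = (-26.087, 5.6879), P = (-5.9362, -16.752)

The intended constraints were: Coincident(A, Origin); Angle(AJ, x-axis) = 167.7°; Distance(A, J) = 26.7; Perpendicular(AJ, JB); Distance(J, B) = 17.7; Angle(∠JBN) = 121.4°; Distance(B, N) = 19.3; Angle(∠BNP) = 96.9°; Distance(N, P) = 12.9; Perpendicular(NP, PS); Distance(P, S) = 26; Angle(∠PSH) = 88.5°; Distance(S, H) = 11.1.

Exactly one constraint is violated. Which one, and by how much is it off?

Distance(S, H) = 11.1 — off by 8.00.

A = (0.00, 0.00) ✓; AJ at 167.7° ✓; |AJ| = 26.70 ✓; ∠(AJ, JB) = 90.00° ✓; |JB| = 17.70 ✓; ∠JBN = 121.4° ✓; |BN| = 19.30 ✓; ∠BNP = 96.90° ✓; |NP| = 12.90 ✓; ∠(NP, PS) = 90.00° ✓; |PS| = 26.00 ✓; ∠PSH = 88.50° ✓; |SH| = 19.10 ✗.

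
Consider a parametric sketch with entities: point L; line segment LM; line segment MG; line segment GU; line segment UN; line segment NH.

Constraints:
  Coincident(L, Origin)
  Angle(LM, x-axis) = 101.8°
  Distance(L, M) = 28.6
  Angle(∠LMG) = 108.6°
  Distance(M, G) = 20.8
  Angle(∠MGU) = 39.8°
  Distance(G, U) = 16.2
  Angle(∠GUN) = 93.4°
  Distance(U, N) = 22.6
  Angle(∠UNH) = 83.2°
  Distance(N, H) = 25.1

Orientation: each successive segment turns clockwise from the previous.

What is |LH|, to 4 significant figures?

52.98

∠GUN = 93.4° gives UN at 163.6° from the x-axis; with |UN| = 22.6, N = (-15.08, 29.66). ∠UNH = 83.2° gives NH at 66.80° from the x-axis; with |NH| = 25.1, H = (-5.188, 52.73). Then |LH| = |H − L| = 52.98.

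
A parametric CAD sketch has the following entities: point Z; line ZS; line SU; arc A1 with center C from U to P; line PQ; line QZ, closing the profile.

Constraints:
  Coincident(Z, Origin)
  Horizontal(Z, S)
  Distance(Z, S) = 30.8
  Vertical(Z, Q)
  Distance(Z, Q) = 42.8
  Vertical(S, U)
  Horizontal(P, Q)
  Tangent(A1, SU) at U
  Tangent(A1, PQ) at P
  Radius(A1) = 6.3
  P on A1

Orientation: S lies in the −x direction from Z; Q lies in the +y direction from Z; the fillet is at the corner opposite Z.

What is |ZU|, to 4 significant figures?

47.76

Z is at the origin; ZS is horizontal with |ZS| = 30.8 and S on the −x side, so S = (-30.80, 0.000). ZQ is vertical with |ZQ| = 42.8 and Q on the +y side, so Q = (0.000, 42.80). The virtual corner opposite Z is at (-30.80, 42.80). A1 meets SU tangentially, so CU is at right angles to SU and A1 meets PQ tangentially, so CP is at right angles to PQ, with radius 6.3, so the center C sits 6.3 in from both sides at C = (-24.50, 36.50). That places the tangent points at U = (-30.80, 36.50) on SU and P = (-24.50, 42.80) on PQ. Then |ZU| = |U − Z| = 47.76.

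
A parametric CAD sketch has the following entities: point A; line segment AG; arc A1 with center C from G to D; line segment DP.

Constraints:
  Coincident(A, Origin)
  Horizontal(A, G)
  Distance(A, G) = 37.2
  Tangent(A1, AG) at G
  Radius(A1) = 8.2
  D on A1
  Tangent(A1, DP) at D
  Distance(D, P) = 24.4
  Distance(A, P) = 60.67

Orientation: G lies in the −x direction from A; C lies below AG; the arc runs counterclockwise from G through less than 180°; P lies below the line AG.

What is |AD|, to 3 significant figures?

45.1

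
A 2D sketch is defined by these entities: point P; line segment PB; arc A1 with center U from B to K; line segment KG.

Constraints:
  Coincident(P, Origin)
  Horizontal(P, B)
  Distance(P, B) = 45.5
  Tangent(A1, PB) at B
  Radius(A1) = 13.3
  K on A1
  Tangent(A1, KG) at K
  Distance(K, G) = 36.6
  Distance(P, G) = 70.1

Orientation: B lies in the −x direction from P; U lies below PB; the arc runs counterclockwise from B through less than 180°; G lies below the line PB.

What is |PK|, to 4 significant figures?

60.70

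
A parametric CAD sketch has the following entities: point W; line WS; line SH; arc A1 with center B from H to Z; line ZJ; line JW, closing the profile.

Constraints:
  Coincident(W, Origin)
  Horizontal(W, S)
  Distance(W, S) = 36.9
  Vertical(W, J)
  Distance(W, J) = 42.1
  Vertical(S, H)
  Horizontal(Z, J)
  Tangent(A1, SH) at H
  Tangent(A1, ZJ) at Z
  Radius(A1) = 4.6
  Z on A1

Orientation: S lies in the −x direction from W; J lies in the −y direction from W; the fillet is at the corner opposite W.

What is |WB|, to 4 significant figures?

49.49

W is at the origin; WS is horizontal with |WS| = 36.9 and S on the −x side, so S = (-36.90, 0.000). WJ is vertical with |WJ| = 42.1 and J on the −y side, so J = (0.000, -42.10). The virtual corner opposite W is at (-36.90, -42.10). The tangent condition forces BH to be normal to SH and since A1 is tangent to ZJ there, BZ ⟂ ZJ, with radius 4.6, so the center B sits 4.6 in from both sides at B = (-32.30, -37.50). Then |WB| = |B − W| = 49.49.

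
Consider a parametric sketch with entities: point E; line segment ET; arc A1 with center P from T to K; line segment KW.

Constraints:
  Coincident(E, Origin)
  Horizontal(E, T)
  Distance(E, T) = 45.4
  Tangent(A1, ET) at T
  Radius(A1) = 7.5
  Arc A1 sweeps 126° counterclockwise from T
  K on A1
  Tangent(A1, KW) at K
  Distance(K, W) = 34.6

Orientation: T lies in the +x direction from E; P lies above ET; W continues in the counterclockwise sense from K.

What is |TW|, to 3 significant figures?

42.4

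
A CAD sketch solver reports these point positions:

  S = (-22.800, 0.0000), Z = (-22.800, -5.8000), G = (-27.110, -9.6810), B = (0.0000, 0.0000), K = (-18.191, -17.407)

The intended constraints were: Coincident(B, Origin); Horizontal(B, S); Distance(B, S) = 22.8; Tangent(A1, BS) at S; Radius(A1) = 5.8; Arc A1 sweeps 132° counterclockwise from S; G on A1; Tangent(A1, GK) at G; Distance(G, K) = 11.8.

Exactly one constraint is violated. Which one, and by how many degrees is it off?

Tangent(A1, GK) at G — off by 7.10°.

B = (0.00, 0.00) ✓; B.y = 0.00, S.y = 0.00 ✓; |BS| = 22.80 ✓; ∠(ZS, SB) = 90.00° ✓; |ZS| = 5.800 ✓; bearing(Z→G) − bearing(Z→S) = 132.0° ✓; |ZG| = 5.800 ✓; ∠(ZG, GK) = 82.90° ✗; |GK| = 11.80 ✓.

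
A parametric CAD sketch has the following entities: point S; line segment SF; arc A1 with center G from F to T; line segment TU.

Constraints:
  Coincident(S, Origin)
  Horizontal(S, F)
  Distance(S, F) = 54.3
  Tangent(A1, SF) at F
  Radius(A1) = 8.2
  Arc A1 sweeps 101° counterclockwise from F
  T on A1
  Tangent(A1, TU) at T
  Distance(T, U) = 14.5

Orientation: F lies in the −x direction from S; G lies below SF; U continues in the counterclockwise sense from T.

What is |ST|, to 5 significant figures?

63.109

S is at the origin; S and F share the same y with |SF| = 54.3 and F on the −x side, so F = (-54.300, 0.0000). A1 meets SF tangentially, so GF is at right angles to SF, so G = F + (0, -8.2) = (-54.300, -8.2000). On A1, F sits at bearing 90° from G; a 101° counterclockwise sweep puts T at bearing 191°, so T = G + 8.2·(cos 191°, sin 191°) = (-62.349, -9.7646). Then |ST| = |T − S| = 63.109.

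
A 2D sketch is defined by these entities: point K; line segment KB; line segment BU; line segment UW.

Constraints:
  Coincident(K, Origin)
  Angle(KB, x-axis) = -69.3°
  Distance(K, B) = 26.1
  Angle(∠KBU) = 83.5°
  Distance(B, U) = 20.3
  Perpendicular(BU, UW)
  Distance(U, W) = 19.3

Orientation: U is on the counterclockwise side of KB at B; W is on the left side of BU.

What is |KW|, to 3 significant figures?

18.6

K is at the origin; KB runs at -69.3° with length 26.1, so B = 26.1·(cos -69.3°, sin -69.3°) = (9.23, -24.4). ∠KBU = 83.5°, so BU runs at -69.3° + (180° − 83.5°) = 27.2° from the x-axis; with |BU| = 20.3, U = B + 20.3·(cos 27.2°, sin 27.2°) = (27.3, -15.1). The perpendicularity gives UW at right angles to BU; with |UW| = 19.3 on the left of BU, W = U + 19.3·(-0.457, 0.889) = (18.5, 2.03). Then |KW| = |W − K| = 18.6.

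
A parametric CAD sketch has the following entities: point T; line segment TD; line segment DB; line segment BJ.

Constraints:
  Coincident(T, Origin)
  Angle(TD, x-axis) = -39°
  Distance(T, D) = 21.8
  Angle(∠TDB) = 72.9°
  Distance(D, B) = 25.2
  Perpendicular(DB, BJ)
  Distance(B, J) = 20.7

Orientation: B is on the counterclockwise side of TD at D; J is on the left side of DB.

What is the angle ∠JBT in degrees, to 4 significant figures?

42.04°

T is at the origin; TD runs at -39.0° with length 21.8, so D = 21.8·(cos -39.0°, sin -39.0°) = (16.94, -13.72). ∠TDB = 72.9°, so DB runs at -39.0° + (180° − 72.9°) = 68.10° from the x-axis; with |DB| = 25.2, B = D + 25.2·(cos 68.10°, sin 68.10°) = (26.34, 9.662). The perpendicularity gives BJ at right angles to DB; with |BJ| = 20.7 on the left of DB, J = B + 20.7·(-0.9278, 0.3730) = (7.135, 17.38). Then cos ∠JBT = BJ·BT / (|BJ||BT|), giving 42.04°.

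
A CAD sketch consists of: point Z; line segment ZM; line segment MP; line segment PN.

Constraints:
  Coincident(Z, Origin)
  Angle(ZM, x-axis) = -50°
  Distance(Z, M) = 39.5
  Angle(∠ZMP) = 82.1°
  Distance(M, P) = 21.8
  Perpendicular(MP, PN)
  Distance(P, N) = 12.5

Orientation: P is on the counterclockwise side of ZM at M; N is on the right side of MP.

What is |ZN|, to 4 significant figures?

54.16

Z is at the origin; ZM runs at -50.0° with length 39.5, so M = 39.5·(cos -50.0°, sin -50.0°) = (25.39, -30.26). ∠ZMP = 82.1°, so MP runs at -50.0° + (180° − 82.1°) = 47.90° from the x-axis; with |MP| = 21.8, P = M + 21.8·(cos 47.90°, sin 47.90°) = (40.01, -14.08). MP is perpendicular to PN; with |PN| = 12.5 on the right of MP, N = P + 12.5·(0.7420, -0.6704) = (49.28, -22.46). Then |ZN| = |N − Z| = 54.16.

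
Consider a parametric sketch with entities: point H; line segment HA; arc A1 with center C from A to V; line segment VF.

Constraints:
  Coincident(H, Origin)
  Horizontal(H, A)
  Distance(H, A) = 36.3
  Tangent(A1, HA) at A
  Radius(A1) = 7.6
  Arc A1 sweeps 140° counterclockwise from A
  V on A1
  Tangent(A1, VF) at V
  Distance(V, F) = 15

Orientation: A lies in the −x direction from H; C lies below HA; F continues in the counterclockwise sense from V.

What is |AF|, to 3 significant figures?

24.0

H is at the origin; HA is horizontal with |HA| = 36.3 and A on the −x side, so A = (-36.3, 0.00). The tangent condition forces CA to be normal to HA, so C = A + (0, -7.6) = (-36.3, -7.60). On A1, A sits at bearing 90° from C; a 140° counterclockwise sweep puts V at bearing 230°, so V = C + 7.6·(cos 230°, sin 230°) = (-41.2, -13.4). Since A1 is tangent to VF there, CV ⟂ VF, so VF runs along (−sin 230°, cos 230°); with |VF| = 15.0, F = (-29.7, -23.1). Then |AF| = |F − A| = 24.0.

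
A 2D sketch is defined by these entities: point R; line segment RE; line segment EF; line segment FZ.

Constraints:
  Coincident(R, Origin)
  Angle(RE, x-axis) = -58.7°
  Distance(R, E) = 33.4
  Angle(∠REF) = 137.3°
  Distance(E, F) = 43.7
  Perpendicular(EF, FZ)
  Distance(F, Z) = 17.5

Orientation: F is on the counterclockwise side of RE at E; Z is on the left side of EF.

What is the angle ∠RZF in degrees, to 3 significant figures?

94.3°

R is at the origin; RE runs at -58.7° with length 33.4, so E = 33.4·(cos -58.7°, sin -58.7°) = (17.4, -28.5). ∠REF = 137.3°, so EF runs at -58.7° + (180° − 137.3°) = -16.0° from the x-axis; with |EF| = 43.7, F = E + 43.7·(cos -16.0°, sin -16.0°) = (59.4, -40.6). EF is perpendicular to FZ; with |FZ| = 17.5 on the left of EF, Z = F + 17.5·(0.276, 0.961) = (64.2, -23.8). Then cos ∠RZF = ZR·ZF / (|ZR||ZF|), giving 94.3°.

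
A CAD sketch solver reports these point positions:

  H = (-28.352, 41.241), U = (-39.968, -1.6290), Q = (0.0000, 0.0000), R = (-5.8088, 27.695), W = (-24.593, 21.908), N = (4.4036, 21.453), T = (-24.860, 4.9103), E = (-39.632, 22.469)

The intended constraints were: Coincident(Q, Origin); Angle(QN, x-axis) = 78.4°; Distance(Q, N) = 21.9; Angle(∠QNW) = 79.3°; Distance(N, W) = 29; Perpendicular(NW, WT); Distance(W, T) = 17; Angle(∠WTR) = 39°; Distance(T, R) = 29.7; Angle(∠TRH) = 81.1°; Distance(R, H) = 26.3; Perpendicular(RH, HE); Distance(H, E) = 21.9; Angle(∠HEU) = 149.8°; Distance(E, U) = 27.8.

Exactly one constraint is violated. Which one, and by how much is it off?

Distance(E, U) = 27.8 — off by 3.70.

Q = (0.00, 0.00) ✓; QN at 78.40° ✓; |QN| = 21.90 ✓; ∠QNW = 79.30° ✓; |NW| = 29.00 ✓; ∠(NW, WT) = 90.00° ✓; |WT| = 17.00 ✓; ∠WTR = 39.00° ✓; |TR| = 29.70 ✓; ∠TRH = 81.10° ✓; |RH| = 26.30 ✓; ∠(RH, HE) = 90.00° ✓; |HE| = 21.90 ✓; ∠HEU = 149.8° ✓; |EU| = 24.10 ✗.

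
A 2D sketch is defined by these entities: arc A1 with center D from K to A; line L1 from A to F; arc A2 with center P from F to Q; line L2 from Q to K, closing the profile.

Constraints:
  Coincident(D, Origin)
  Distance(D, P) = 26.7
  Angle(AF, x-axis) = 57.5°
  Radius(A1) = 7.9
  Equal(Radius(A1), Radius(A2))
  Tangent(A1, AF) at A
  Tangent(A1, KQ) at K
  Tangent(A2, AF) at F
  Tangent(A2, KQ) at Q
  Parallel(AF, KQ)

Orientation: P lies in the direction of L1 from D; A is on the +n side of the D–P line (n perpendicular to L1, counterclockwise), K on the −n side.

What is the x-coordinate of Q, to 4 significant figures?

21.01

The slot axis is L1's direction at 57.5°, so u = (cos 57.5°, sin 57.5°) = (0.5373, 0.8434) and n = (−sin 57.5°, cos 57.5°) = (-0.8434, 0.5373). D is at the origin and P lies 26.7 along u from D, so P = 26.7·u = (14.35, 22.52). Tangency of A1 to both parallel lines with radius 7.9 puts A and K at D ± 7.9·n: A = (-6.663, 4.245), K = (6.663, -4.245). Equal radii place F and Q the same way about P: F = P + 7.9·n = (7.683, 26.76), Q = P − 7.9·n = (21.01, 18.27). So Q.x = 21.01.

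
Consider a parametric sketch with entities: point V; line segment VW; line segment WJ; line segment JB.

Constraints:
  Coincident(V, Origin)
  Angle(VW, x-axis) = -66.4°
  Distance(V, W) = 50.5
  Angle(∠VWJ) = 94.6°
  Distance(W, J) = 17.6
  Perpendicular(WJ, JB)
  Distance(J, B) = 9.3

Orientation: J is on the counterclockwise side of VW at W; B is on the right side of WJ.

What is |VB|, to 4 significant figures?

63.45

∠VWJ = 94.6°, so WJ runs at -66.4° + (180° − 94.6°) = 19.00° from the x-axis; with |WJ| = 17.6, J = W + 17.6·(cos 19.00°, sin 19.00°) = (36.86, -40.55). WJ is perpendicular to JB; with |JB| = 9.3 on the right of WJ, B = J + 9.3·(0.3256, -0.9455) = (39.89, -49.34). Then |VB| = |B − V| = 63.45.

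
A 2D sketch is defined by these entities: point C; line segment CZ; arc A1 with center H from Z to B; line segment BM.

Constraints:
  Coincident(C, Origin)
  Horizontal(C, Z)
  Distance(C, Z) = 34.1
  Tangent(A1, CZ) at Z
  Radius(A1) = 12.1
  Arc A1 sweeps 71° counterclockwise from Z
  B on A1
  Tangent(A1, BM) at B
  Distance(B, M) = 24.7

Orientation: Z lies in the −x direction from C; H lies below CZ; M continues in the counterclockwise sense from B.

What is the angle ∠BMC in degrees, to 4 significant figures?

40.54°

C is at the origin; CZ is horizontal with |CZ| = 34.1 and Z on the −x side, so Z = (-34.10, 0.000). The tangent condition forces HZ to be normal to CZ, so H = Z + (0, -12.1) = (-34.10, -12.10). On A1, Z sits at bearing 90° from H; a 71° counterclockwise sweep puts B at bearing 161°, so B = H + 12.1·(cos 161°, sin 161°) = (-45.54, -8.161). A1 meets BM tangentially, so HB is at right angles to BM, so BM runs along (−sin 161°, cos 161°); with |BM| = 24.7, M = (-53.58, -31.51). Then cos ∠BMC = MB·MC / (|MB||MC|), giving 40.54°.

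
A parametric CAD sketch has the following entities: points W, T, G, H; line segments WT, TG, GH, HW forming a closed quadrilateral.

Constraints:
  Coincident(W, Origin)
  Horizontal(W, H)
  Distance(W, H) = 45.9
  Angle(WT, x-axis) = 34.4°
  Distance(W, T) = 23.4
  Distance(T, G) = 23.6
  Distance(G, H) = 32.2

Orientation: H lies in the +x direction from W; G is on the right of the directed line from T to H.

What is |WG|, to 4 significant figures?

18.30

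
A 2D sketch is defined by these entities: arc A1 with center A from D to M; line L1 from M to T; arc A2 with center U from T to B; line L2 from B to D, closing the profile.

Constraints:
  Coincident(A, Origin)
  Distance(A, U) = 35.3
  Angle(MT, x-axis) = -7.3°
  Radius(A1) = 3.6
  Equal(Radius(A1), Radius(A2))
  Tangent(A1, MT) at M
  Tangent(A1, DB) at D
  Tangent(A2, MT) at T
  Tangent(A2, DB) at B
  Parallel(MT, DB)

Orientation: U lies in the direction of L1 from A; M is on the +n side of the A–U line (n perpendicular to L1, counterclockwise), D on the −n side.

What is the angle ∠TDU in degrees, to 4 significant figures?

5.705°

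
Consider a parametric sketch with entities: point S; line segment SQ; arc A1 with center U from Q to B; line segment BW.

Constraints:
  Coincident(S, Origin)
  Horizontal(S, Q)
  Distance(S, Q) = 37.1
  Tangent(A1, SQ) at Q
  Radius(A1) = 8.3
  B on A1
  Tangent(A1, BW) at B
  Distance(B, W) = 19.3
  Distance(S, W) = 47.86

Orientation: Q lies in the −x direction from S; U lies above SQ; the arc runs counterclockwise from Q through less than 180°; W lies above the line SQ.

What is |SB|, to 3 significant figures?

31.9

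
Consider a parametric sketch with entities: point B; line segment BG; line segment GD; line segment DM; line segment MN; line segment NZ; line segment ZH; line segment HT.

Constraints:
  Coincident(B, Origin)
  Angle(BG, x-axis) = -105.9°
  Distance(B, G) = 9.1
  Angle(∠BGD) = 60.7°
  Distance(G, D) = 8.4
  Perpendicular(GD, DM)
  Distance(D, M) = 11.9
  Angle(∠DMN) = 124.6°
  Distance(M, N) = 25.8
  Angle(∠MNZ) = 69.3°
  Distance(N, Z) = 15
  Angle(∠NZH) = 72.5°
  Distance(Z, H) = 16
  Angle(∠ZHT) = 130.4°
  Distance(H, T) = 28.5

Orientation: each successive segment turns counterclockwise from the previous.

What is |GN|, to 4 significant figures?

29.49

B is at the origin; BG runs at -105.9° with length 9.1, so G = (-2.493, -8.752). ∠BGD = 60.7° gives GD at 13.40° from the x-axis; with |GD| = 8.4, D = (5.678, -6.805). GD ⟂ DM, so DM runs at 103.4°; with |DM| = 11.9, M = (2.920, 4.771). ∠DMN = 124.6° gives MN at 158.8° from the x-axis; with |MN| = 25.8, N = (-21.13, 14.10). Then |GN| = |N − G| = 29.49.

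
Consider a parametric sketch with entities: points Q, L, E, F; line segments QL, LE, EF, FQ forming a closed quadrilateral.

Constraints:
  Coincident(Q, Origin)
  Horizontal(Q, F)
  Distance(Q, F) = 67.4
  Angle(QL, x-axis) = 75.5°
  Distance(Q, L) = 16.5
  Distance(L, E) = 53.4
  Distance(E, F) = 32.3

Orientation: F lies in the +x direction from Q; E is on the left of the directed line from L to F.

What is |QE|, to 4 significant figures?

63.25

Checks: |LE| = 53.40 ✓; |EF| = 32.30 ✓.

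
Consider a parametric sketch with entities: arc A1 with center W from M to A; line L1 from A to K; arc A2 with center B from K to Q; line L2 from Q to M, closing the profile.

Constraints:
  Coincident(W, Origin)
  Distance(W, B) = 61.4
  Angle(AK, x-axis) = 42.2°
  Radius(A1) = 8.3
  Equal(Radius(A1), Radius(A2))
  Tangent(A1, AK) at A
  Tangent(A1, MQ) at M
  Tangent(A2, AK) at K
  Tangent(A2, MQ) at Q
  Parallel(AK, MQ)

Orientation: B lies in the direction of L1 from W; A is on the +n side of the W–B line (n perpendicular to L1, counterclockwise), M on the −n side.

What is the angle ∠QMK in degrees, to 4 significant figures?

15.13°

The slot axis is L1's direction at 42.2°, so u = (cos 42.2°, sin 42.2°) = (0.7408, 0.6717) and n = (−sin 42.2°, cos 42.2°) = (-0.6717, 0.7408). W is at the origin and B lies 61.4 along u from W, so B = 61.4·u = (45.49, 41.24). Tangency of A1 to both parallel lines with radius 8.3 puts A and M at W ± 8.3·n: A = (-5.575, 6.149), M = (5.575, -6.149). Equal radii place K and Q the same way about B: K = B + 8.3·n = (39.91, 47.39), Q = B − 8.3·n = (51.06, 35.09). Then cos ∠QMK = MQ·MK / (|MQ||MK|), giving 15.13°.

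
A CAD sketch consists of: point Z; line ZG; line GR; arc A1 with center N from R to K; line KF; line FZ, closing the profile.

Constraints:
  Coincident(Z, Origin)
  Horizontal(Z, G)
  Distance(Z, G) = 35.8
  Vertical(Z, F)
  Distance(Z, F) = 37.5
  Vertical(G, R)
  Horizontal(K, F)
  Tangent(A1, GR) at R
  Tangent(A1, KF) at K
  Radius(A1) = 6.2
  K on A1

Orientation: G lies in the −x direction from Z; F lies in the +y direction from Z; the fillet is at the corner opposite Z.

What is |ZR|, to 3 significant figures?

47.6

Z is at the origin; ZG is horizontal with |ZG| = 35.8 and G on the −x side, so G = (-35.8, 0.00). Z and F share the same x with |ZF| = 37.5 and F on the +y side, so F = (0.00, 37.5). The virtual corner opposite Z is at (-35.8, 37.5). A1 meets GR tangentially, so NR is at right angles to GR and since A1 is tangent to KF there, NK ⟂ KF, with radius 6.2, so the center N sits 6.2 in from both sides at N = (-29.6, 31.3). That places the tangent points at R = (-35.8, 31.3) on GR and K = (-29.6, 37.5) on KF. Then |ZR| = |R − Z| = 47.6.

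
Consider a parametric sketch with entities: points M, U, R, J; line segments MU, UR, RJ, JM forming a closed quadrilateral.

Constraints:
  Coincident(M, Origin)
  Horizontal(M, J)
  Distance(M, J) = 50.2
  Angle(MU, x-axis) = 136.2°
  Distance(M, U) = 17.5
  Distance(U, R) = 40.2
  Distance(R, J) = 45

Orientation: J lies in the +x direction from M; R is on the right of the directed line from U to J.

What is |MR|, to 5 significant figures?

23.299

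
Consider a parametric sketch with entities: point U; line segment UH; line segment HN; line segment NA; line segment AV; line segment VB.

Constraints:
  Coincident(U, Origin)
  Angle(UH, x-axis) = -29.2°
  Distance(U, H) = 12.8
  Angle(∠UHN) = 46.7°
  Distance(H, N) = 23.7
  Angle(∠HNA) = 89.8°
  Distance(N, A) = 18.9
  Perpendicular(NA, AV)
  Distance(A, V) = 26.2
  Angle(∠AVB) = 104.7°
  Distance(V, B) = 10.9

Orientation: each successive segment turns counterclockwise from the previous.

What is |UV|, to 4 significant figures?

14.79

U is at the origin; UH runs at -29.2° with length 12.8, so H = (11.17, -6.245). ∠UHN = 46.7° gives HN at 104.1° from the x-axis; with |HN| = 23.7, N = (5.400, 16.74). ∠HNA = 89.8° gives NA at -165.7° from the x-axis; with |NA| = 18.9, A = (-12.91, 12.07). NA is perpendicular to AV, so AV runs at -75.70°; with |AV| = 26.2, V = (-6.443, -13.32). Then |UV| = |V − U| = 14.79.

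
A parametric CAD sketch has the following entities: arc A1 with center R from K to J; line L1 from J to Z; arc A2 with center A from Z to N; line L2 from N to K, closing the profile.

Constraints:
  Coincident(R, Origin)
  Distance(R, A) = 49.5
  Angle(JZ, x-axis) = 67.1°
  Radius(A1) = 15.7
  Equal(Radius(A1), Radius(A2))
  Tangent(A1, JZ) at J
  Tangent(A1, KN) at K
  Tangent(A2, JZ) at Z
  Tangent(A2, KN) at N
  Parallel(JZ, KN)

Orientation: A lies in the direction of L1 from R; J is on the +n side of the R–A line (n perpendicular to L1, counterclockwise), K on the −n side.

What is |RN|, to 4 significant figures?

51.93

The slot axis is L1's direction at 67.1°, so u = (cos 67.1°, sin 67.1°) = (0.3891, 0.9212) and n = (−sin 67.1°, cos 67.1°) = (-0.9212, 0.3891). R is at the origin and A lies 49.5 along u from R, so A = 49.5·u = (19.26, 45.60). Tangency of A1 to both parallel lines with radius 15.7 puts J and K at R ± 15.7·n: J = (-14.46, 6.109), K = (14.46, -6.109). Equal radii place Z and N the same way about A: Z = A + 15.7·n = (4.799, 51.71), N = A − 15.7·n = (33.72, 39.49). Then |RN| = |N − R| = 51.93.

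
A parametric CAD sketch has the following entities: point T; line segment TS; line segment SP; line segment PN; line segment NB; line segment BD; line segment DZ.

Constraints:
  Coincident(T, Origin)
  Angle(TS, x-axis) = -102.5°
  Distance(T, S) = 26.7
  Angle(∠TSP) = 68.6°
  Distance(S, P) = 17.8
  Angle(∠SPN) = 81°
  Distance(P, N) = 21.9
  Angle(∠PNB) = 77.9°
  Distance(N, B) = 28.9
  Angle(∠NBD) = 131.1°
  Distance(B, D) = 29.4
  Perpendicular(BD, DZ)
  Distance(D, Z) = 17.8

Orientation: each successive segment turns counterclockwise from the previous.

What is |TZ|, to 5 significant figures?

49.870

T is at the origin; TS runs at -102.5° with length 26.7, so S = (-5.7789, -26.067). ∠TSP = 68.6° gives SP at 8.9000° from the x-axis; with |SP| = 17.8, P = (11.807, -23.313). ∠SPN = 81.0° gives PN at 107.90° from the x-axis; with |PN| = 21.9, N = (5.0756, -2.4733). ∠PNB = 77.9° gives NB at -150.00° from the x-axis; with |NB| = 28.9, B = (-19.952, -16.923). ∠NBD = 131.1° gives BD at -101.10° from the x-axis; with |BD| = 29.4, D = (-25.613, -45.773). BD ⟂ DZ, so DZ runs at -11.100°; with |DZ| = 17.8, Z = (-8.1456, -49.200). Then |TZ| = |Z − T| = 49.870.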